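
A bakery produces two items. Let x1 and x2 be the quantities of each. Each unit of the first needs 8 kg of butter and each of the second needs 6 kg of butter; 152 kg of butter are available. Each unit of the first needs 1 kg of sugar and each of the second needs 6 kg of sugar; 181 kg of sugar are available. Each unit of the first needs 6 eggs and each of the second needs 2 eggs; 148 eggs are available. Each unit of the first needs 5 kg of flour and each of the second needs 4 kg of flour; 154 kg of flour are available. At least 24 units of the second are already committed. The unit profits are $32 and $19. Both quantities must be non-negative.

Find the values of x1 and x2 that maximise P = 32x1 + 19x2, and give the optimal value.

x1 = 1, x2 = 24, maximum P = 488

Corner points and P = 32x1 + 19x2:
  (0, 76/3) → P = 1444/3
  (0, 24) → P = 456
  (1, 24) → P = 488

The optimum lies where 8x1 + 6x2 = 152 and x2 = 24.
Solving simultaneously gives x1 = 1, x2 = 24.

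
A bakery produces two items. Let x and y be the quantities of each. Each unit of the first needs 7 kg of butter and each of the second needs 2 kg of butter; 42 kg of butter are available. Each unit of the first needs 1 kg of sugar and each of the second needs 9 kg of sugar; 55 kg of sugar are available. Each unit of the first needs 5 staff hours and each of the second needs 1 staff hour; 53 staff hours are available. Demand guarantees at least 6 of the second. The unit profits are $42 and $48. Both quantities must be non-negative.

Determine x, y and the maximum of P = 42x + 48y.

Feasible corners and P = 42x + 48y:
  (0, 55/9) → P = 880/3
  (0, 6) → P = 288
  (1, 6) → P = 330

At the optimal vertex, x + 9y = 55 and y = 6.
Solving simultaneously gives x = 1, y = 6.

x = 1, y = 6, maximum P = 330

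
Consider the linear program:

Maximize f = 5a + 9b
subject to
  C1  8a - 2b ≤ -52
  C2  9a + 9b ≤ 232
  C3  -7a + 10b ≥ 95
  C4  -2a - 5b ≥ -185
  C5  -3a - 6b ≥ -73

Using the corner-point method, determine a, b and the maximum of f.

a = -83/27, b = 370/27, maximum f = 2915/27

Corner points and f = 5a + 9b:
  (-5, 6) → f = 29
  (-83/27, 370/27) → f = 2915/27
  (-745/3, 409/3) → f = -44/3
The feasible region is unbounded (it extends along (-10, -7), (-5, 2)), but f strictly decreases along every unbounded feasible direction, so there is no improving ray and the maximum is attained at a vertex.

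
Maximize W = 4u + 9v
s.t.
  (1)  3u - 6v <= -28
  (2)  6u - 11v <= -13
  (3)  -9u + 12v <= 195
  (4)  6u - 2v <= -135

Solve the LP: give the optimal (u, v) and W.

Corner points and W = 4u + 9v:
  (-139/3, -37/2) → W = -2111/6
  (-377/15, -79/10) → W = -5149/30
  (-205/9, -5/6) → W = -1775/18

u = -205/9, v = -5/6, maximum W = -1775/18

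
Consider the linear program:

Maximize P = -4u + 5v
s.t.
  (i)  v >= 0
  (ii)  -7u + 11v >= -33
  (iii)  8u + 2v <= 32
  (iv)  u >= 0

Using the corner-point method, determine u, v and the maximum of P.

u = 0, v = 16, maximum P = 80

Corner points and P = -4u + 5v:
  (4, 0) → P = -16
  (0, 0) → P = 0
  (0, 16) → P = 80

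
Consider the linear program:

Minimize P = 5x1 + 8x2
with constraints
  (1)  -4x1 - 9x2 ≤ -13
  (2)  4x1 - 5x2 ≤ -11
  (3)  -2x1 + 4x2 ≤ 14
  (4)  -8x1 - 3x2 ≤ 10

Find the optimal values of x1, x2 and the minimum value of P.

x1 = -43/20, x2 = 12/5, minimum P = 169/20

Vertices and P = 5x1 + 8x2:
  (-17/28, 12/7) → P = 299/28
  (-43/20, 12/5) → P = 169/20
  (13/3, 17/3) → P = 67
  (-41/19, 46/19) → P = 163/19

The optimum lies where -4x1 - 9x2 = -13 and -8x1 - 3x2 = 10.
Solving simultaneously gives x1 = -43/20, x2 = 12/5.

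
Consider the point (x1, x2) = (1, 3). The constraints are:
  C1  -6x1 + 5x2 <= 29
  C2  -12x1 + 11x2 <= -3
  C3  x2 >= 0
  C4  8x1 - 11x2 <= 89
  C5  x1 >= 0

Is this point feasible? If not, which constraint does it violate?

Constraint C2: -12x1 + 11x2 = 21, which is not ≤ -3. All other constraints are satisfied.

not feasible — violates C2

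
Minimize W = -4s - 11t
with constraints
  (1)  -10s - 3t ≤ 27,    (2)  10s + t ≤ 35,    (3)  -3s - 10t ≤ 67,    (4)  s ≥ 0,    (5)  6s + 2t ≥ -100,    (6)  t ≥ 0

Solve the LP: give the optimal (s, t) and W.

s = 0, t = 35, minimum W = -385

The optimum lies where 10s + t = 35 and s = 0.
Solving simultaneously gives s = 0, t = 35.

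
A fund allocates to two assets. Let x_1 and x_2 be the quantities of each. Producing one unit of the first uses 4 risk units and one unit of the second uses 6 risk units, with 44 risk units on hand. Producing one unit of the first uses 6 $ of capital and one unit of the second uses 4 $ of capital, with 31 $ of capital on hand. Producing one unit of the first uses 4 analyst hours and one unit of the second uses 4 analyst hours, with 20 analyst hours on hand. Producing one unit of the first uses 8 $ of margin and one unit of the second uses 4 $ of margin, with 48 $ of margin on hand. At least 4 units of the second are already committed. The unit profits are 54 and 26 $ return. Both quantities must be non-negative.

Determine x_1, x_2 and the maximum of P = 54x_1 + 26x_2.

x_1 = 1, x_2 = 4, maximum P = 158

Corner points and P = 54x_1 + 26x_2:
  (0, 5) → P = 130
  (0, 4) → P = 104
  (1, 4) → P = 158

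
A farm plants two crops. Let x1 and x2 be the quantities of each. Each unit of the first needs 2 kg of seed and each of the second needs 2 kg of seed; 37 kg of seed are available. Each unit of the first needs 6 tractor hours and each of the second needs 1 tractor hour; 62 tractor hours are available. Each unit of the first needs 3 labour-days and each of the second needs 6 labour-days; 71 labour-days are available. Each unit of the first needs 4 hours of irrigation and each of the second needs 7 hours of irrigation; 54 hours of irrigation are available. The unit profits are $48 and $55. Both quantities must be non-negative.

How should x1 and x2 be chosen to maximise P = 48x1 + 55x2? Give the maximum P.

Feasible corners and P = 48x1 + 55x2:
  (0, 0) → P = 0
  (0, 54/7) → P = 2970/7
  (31/3, 0) → P = 496
  (10, 2) → P = 590

x1 = 10, x2 = 2, maximum P = 590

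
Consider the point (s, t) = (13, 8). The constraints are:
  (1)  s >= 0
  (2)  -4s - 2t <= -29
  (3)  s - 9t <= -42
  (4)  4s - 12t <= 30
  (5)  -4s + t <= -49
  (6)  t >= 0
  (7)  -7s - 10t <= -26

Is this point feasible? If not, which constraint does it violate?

not feasible — violates (5)

Constraint (5): -4s + t = -44, which is not ≤ -49. All other constraints are satisfied.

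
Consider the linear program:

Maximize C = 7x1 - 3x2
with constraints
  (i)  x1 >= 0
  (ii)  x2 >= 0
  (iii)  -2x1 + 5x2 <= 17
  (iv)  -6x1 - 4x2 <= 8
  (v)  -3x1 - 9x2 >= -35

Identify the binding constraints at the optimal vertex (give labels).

(ii) and (v)

Extreme points and C = 7x1 - 3x2:
  (0, 0) → C = 0
  (0, 17/5) → C = -51/5
  (35/3, 0) → C = 245/3
  (2/3, 11/3) → C = -19/3

The maximum is at (35/3, 0). Substituting into each constraint, equality holds for (ii) and (v); the remaining constraints have slack.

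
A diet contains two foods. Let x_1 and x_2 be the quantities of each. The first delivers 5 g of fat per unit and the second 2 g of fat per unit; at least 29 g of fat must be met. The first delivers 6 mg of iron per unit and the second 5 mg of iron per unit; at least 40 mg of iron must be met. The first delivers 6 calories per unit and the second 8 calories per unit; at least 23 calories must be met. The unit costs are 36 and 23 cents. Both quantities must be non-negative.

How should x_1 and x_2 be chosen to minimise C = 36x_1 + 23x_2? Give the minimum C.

x_1 = 5, x_2 = 2, minimum C = 226

Vertices and C = 36x_1 + 23x_2:
  (0, 29/2) → C = 667/2
  (20/3, 0) → C = 240
  (5, 2) → C = 226
The feasible region is unbounded (it extends along (0, 1), (1, 0)), but C strictly increases along every unbounded feasible direction, so there is no improving ray and the minimum is attained at a vertex.

The optimum lies where 5x_1 + 2x_2 = 29 and 6x_1 + 5x_2 = 40.
Solving simultaneously gives x_1 = 5, x_2 = 2.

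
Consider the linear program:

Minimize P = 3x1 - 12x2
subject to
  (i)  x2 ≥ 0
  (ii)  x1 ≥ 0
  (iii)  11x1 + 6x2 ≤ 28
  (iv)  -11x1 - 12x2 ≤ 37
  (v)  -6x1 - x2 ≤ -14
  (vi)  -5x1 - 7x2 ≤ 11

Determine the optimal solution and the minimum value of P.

x1 = 56/25, x2 = 14/25, minimum P = 0

Vertices and P = 3x1 - 12x2:
  (28/11, 0) → P = 84/11
  (7/3, 0) → P = 7
  (56/25, 14/25) → P = 0

The binding constraints are 11x1 + 6x2 = 28 and -6x1 - x2 = -14.
Solving simultaneously gives x1 = 56/25, x2 = 14/25.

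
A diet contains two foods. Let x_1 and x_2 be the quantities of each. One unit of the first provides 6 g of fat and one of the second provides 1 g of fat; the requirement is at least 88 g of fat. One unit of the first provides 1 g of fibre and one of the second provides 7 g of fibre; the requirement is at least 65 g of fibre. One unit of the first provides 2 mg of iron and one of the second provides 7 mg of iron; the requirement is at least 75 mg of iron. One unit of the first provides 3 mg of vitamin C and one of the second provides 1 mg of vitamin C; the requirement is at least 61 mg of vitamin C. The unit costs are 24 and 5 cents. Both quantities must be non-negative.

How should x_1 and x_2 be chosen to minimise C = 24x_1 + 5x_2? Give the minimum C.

x_1 = 9, x_2 = 34, minimum C = 386

Feasible corners and C = 24x_1 + 5x_2:
  (0, 88) → C = 440
  (65, 0) → C = 1560
  (9, 34) → C = 386
  (181/10, 67/10) → C = 4679/10
The feasible region is unbounded (it extends along (0, 1), (1, 0)), but C strictly increases along every unbounded feasible direction, so there is no improving ray and the minimum is attained at a vertex.

The optimum lies where 6x_1 + x_2 = 88 and 3x_1 + x_2 = 61.
Solving simultaneously gives x_1 = 9, x_2 = 34.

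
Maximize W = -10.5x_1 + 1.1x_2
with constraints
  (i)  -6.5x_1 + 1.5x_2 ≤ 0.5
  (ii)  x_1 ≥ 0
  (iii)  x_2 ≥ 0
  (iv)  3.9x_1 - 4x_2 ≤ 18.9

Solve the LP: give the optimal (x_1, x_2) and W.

x_1 = 0, x_2 = 1/3, maximum W = 11/30

Feasible corners and W = -10.5x_1 + 1.1x_2:
  (0, 1/3) → W = 11/30
  (0, 0) → W = 0
  (63/13, 0) → W = -1323/26
The feasible region is unbounded (it extends along (40, 39), (3, 13)), but W strictly decreases along every unbounded feasible direction, so there is no improving ray and the maximum is attained at a vertex.

The binding constraints are -6.5x_1 + 1.5x_2 = 0.5 and x_1 = 0.
Solving simultaneously gives x_1 = 0, x_2 = 1/3.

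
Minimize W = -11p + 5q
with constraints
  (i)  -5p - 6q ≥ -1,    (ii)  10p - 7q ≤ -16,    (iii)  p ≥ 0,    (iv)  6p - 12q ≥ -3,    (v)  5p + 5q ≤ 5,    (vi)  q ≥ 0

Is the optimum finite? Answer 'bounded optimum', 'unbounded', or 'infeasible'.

The boundaries -5p - 6q = -1 and p = 0 meet at (0, 1/6), but that point violates 10p - 7q ≤ -16. Every candidate vertex is excluded by some other constraint, so the feasible region is empty.

infeasible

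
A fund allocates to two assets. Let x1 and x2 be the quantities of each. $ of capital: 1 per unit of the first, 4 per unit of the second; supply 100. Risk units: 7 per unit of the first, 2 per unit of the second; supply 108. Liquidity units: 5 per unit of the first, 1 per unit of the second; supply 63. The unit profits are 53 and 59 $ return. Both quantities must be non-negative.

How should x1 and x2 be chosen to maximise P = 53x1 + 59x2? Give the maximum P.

x1 = 8, x2 = 23, maximum P = 1781

Feasible corners and P = 53x1 + 59x2:
  (0, 0) → P = 0
  (0, 25) → P = 1475
  (63/5, 0) → P = 3339/5
  (8, 23) → P = 1781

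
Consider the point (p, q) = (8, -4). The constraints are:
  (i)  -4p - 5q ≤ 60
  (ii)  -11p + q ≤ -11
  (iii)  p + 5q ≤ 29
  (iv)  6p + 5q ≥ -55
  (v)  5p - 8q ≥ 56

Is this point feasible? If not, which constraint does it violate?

(i): -12 ≤ 60 ✓
(ii): -92 ≤ -11 ✓
(iii): -12 ≤ 29 ✓
(iv): 28 ≥ -55 ✓
(v): 72 ≥ 56 ✓

feasible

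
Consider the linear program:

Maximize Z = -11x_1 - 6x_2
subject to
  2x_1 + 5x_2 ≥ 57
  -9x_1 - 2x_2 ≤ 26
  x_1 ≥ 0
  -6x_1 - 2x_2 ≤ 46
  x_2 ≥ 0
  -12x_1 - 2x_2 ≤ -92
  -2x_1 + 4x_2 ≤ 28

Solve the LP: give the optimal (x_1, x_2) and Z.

x_1 = 173/28, x_2 = 125/14, maximum Z = -3403/28

Feasible corners and Z = -11x_1 - 6x_2:
  (57/2, 0) → Z = -627/2
  (173/28, 125/14) → Z = -3403/28
  (6, 10) → Z = -126
The feasible region is unbounded (it extends along (2, 1), (1, 0)), but Z strictly decreases along every unbounded feasible direction, so there is no improving ray and the maximum is attained at a vertex.

The optimum lies where 2x_1 + 5x_2 = 57 and -12x_1 - 2x_2 = -92.
Solving simultaneously gives x_1 = 173/28, x_2 = 125/14.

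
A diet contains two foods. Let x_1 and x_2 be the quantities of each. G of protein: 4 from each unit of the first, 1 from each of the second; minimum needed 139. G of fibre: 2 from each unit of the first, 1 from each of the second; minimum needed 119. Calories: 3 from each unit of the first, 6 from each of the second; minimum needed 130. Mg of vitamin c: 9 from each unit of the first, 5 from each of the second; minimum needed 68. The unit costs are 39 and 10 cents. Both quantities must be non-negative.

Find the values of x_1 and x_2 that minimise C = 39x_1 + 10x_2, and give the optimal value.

x_1 = 10, x_2 = 99, minimum C = 1380

Vertices and C = 39x_1 + 10x_2:
  (0, 139) → C = 1390
  (119/2, 0) → C = 4641/2
  (10, 99) → C = 1380
The feasible region is unbounded (it extends along (0, 1), (1, 0)), but C strictly increases along every unbounded feasible direction, so there is no improving ray and the minimum is attained at a vertex.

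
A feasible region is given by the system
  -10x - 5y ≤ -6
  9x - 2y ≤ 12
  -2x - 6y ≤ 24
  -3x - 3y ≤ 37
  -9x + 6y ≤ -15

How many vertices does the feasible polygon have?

Of the 10 pairwise boundary intersections, those satisfying every inequality are:
  (72/65, -66/65)
  (37/35, -32/35)
  (7/6, -3/4)

3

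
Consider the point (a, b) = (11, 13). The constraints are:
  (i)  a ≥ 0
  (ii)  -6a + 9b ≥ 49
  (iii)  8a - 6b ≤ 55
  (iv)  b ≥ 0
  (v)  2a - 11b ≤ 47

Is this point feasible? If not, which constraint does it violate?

(i): 11 ≥ 0 ✓
(ii): 51 ≥ 49 ✓
(iii): 10 ≤ 55 ✓
(iv): 13 ≥ 0 ✓
(v): -121 ≤ 47 ✓

feasible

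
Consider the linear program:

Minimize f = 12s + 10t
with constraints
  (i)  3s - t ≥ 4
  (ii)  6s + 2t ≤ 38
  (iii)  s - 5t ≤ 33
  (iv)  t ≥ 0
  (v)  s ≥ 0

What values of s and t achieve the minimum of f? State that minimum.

s = 4/3, t = 0, minimum f = 16

Corner points and f = 12s + 10t:
  (23/6, 15/2) → f = 121
  (4/3, 0) → f = 16
  (19/3, 0) → f = 76

The binding constraints are 3s - t = 4 and t = 0.
Solving simultaneously gives s = 4/3, t = 0.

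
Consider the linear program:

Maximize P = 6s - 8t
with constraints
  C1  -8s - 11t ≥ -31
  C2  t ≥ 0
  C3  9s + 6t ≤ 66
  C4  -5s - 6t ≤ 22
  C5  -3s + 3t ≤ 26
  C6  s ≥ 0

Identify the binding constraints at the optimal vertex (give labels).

C1 and C2

Vertices and P = 6s - 8t:
  (31/8, 0) → P = 93/4
  (0, 31/11) → P = -248/11
  (0, 0) → P = 0

The maximum is at (31/8, 0). Substituting into each constraint, equality holds for C1 and C2; the remaining constraints have slack.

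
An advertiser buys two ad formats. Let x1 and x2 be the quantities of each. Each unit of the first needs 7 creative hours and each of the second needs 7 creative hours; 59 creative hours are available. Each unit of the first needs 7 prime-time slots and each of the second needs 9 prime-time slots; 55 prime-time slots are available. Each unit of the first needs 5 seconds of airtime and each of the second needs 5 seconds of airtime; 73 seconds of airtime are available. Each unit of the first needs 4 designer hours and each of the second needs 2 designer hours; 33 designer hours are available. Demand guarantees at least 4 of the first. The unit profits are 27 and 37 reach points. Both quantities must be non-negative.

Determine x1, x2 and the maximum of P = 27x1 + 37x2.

x1 = 4, x2 = 3, maximum P = 219

Feasible corners and P = 27x1 + 37x2:
  (55/7, 0) → P = 1485/7
  (4, 0) → P = 108
  (4, 3) → P = 219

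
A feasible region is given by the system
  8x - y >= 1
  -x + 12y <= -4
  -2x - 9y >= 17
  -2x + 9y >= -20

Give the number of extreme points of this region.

3

Pairwise boundary intersections that survive every other constraint:
  (-4/37, -69/37)
  (-11/70, -79/35)
  (3/4, -37/18)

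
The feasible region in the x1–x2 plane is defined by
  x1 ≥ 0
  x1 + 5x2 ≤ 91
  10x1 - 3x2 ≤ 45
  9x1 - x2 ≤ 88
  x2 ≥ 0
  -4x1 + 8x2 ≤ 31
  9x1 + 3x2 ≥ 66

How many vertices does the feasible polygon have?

3

Pairwise boundary intersections that survive every other constraint:
  (453/68, 245/34)
  (111/19, 85/19)
  (145/28, 181/28)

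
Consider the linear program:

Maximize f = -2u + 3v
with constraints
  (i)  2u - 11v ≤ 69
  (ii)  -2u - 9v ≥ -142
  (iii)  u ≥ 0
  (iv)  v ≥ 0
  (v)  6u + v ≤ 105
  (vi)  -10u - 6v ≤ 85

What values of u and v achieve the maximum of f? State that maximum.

Vertices and f = -2u + 3v:
  (0, 142/9) → f = 142/3
  (803/52, 321/26) → f = 80/13
  (0, 0) → f = 0
  (35/2, 0) → f = -35

u = 0, v = 142/9, maximum f = 142/3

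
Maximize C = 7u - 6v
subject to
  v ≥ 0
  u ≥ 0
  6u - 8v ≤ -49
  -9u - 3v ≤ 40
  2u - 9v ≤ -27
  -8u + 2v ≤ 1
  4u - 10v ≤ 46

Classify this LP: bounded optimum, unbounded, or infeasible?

unbounded

From the feasible point (45/26, 193/26), moving in the direction (8, 6) keeps every constraint satisfied while C increases without bound.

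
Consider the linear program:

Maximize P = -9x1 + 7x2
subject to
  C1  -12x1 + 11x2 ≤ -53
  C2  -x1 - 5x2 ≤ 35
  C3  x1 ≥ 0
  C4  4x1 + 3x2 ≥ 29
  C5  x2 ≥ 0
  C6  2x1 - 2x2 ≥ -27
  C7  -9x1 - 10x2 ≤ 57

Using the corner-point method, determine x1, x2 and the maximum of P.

The feasible region is unbounded (it extends along (1, 1), (1, 0)), but P strictly decreases along every unbounded feasible direction, so there is no improving ray and the maximum is attained at a vertex.

The optimum lies where -12x1 + 11x2 = -53 and 4x1 + 3x2 = 29.
Solving simultaneously gives x1 = 239/40, x2 = 17/10.

x1 = 239/40, x2 = 17/10, maximum P = -335/8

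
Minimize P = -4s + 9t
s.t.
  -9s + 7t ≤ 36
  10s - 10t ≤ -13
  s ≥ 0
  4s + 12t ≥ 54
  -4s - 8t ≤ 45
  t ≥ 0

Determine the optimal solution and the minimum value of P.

Corner points and P = -4s + 9t:
  (0, 36/7) → P = 324/7
  (12/5, 37/10) → P = 237/10
  (0, 9/2) → P = 81/2
The feasible region is unbounded (it extends along (7, 9), (1, 1)), but P strictly increases along every unbounded feasible direction, so there is no improving ray and the minimum is attained at a vertex.

The optimum lies where 10s - 10t = -13 and 4s + 12t = 54.
Solving simultaneously gives s = 12/5, t = 37/10.

s = 12/5, t = 37/10, minimum P = 237/10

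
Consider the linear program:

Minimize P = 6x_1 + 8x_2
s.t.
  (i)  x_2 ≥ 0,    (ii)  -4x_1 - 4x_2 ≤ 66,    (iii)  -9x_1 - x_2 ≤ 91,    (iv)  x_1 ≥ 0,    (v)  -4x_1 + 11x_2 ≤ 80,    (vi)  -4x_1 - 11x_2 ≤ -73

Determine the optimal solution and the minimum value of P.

x_1 = 0, x_2 = 73/11, minimum P = 584/11

Corner points and P = 6x_1 + 8x_2:
  (73/4, 0) → P = 219/2
  (0, 80/11) → P = 640/11
  (0, 73/11) → P = 584/11
The feasible region is unbounded (it extends along (1, 0), (11, 4)), but P strictly increases along every unbounded feasible direction, so there is no improving ray and the minimum is attained at a vertex.

The binding constraints are x_1 = 0 and -4x_1 - 11x_2 = -73.
Solving simultaneously gives x_1 = 0, x_2 = 73/11.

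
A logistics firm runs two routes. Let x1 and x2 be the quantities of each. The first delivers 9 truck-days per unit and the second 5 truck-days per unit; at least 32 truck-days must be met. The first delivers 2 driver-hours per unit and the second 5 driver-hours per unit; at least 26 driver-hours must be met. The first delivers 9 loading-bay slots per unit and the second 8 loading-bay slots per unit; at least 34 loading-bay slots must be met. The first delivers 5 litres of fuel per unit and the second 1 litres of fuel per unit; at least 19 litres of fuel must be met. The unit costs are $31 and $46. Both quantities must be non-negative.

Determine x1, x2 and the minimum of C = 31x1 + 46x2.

x1 = 3, x2 = 4, minimum C = 277

Feasible corners and C = 31x1 + 46x2:
  (0, 19) → C = 874
  (13, 0) → C = 403
  (3, 4) → C = 277
The feasible region is unbounded (it extends along (0, 1), (1, 0)), but C strictly increases along every unbounded feasible direction, so there is no improving ray and the minimum is attained at a vertex.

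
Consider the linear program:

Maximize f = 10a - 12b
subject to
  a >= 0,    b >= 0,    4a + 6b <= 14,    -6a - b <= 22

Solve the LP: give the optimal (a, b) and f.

Extreme points and f = 10a - 12b:
  (0, 0) → f = 0
  (0, 7/3) → f = -28
  (7/2, 0) → f = 35

At the optimal vertex, b = 0 and 4a + 6b = 14.
Solving simultaneously gives a = 7/2, b = 0.

a = 7/2, b = 0, maximum f = 35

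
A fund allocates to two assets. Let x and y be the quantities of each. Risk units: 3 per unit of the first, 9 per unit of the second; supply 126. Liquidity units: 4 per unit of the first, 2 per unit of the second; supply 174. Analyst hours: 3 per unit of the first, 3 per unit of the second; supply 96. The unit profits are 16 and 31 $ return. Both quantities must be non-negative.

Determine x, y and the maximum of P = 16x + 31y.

Feasible corners and P = 16x + 31y:
  (0, 0) → P = 0
  (0, 14) → P = 434
  (32, 0) → P = 512
  (27, 5) → P = 587

x = 27, y = 5, maximum P = 587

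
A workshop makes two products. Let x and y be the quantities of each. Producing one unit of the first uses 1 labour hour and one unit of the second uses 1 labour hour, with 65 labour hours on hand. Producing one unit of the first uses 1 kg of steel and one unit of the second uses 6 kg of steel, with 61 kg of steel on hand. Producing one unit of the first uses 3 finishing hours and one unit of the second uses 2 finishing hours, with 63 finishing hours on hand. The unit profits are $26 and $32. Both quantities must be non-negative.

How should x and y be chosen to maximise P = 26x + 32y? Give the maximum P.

x = 16, y = 15/2, maximum P = 656

Extreme points and P = 26x + 32y:
  (0, 0) → P = 0
  (0, 61/6) → P = 976/3
  (21, 0) → P = 546
  (16, 15/2) → P = 656

At the optimal vertex, x + 6y = 61 and 3x + 2y = 63.
Solving simultaneously gives x = 16, y = 15/2.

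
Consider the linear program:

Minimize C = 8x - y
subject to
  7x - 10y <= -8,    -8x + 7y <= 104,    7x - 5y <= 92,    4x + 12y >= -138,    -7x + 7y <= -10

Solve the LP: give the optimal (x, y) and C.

Feasible corners and C = 8x - y:
  (192/7, 20) → C = 1396/7
  (52/7, 6) → C = 374/7
  (297/7, 41) → C = 2089/7

The optimum lies where 7x - 10y = -8 and -7x + 7y = -10.
Solving simultaneously gives x = 52/7, y = 6.

x = 52/7, y = 6, minimum C = 374/7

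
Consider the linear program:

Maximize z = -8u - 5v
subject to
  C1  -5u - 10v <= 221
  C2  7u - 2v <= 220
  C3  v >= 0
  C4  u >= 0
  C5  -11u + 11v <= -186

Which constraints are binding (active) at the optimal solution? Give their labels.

Corner points and z = -8u - 5v:
  (220/7, 0) → z = -1760/7
  (2048/55, 1118/55) → z = -21974/55
  (186/11, 0) → z = -1488/11

The maximum is at (186/11, 0). Substituting into each constraint, equality holds for C3 and C5; the remaining constraints have slack.

C3 and C5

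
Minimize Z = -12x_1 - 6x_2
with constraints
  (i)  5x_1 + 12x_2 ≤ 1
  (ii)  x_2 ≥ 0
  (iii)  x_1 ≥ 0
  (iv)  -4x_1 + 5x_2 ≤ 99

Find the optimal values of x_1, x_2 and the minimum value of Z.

Corner points and Z = -12x_1 - 6x_2:
  (1/5, 0) → Z = -12/5
  (0, 1/12) → Z = -1/2
  (0, 0) → Z = 0

x_1 = 1/5, x_2 = 0, minimum Z = -12/5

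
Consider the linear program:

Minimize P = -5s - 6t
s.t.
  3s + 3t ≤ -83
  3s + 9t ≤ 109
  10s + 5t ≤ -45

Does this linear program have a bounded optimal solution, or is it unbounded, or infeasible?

bounded optimum

Vertices and P = -5s - 6t:
  (-179/3, 32) → P = 319/3
  (56/3, -139/3) → P = 554/3
The feasible region has finitely many vertices and no improving ray; the minimum is 319/3 at (-179/3, 32).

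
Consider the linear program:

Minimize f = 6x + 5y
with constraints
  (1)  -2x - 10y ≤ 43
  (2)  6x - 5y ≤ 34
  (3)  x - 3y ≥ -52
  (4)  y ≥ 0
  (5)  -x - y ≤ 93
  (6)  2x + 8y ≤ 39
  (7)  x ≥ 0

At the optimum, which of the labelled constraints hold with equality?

Corner points and f = 6x + 5y:
  (17/3, 0) → f = 34
  (467/58, 83/29) → f = 1816/29
  (0, 0) → f = 0
  (0, 39/8) → f = 195/8

The minimum is at (0, 0). Substituting into each constraint, equality holds for (4) and (7); the remaining constraints have slack.

(4) and (7)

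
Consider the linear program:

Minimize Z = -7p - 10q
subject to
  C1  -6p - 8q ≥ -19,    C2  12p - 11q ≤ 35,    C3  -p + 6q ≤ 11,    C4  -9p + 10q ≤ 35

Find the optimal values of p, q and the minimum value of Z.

p = 13/22, q = 85/44, minimum Z = -258/11

Extreme points and Z = -7p - 10q:
  (163/54, 1/9) → Z = -1201/54
  (13/22, 85/44) → Z = -258/11
  (-25/11, 16/11) → Z = 15/11
The feasible region is unbounded (it extends along (-10, -9), (-11, -12)), but Z strictly increases along every unbounded feasible direction, so there is no improving ray and the minimum is attained at a vertex.

At the optimal vertex, -6p - 8q = -19 and -p + 6q = 11.
Solving simultaneously gives p = 13/22, q = 85/44.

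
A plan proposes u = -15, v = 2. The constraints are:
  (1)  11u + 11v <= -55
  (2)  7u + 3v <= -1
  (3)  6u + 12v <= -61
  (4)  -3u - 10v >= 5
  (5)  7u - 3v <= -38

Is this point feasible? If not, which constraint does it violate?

(1): -143 ≤ -55 ✓
(2): -99 ≤ -1 ✓
(3): -66 ≤ -61 ✓
(4): 25 ≥ 5 ✓
(5): -111 ≤ -38 ✓

feasible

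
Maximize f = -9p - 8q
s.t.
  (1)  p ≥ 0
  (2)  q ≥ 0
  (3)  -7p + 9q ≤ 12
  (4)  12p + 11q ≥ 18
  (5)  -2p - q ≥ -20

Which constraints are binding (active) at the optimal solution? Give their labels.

Feasible corners and f = -9p - 8q:
  (3/2, 0) → f = -27/2
  (10, 0) → f = -90
  (6/37, 54/37) → f = -486/37
  (168/25, 164/25) → f = -2824/25

The maximum is at (6/37, 54/37). Substituting into each constraint, equality holds for (3) and (4); the remaining constraints have slack.

(3) and (4)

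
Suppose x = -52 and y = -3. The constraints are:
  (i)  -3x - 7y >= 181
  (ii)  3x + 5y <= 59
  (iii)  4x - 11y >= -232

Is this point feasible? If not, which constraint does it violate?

Constraint (i): -3x - 7y = 177, which is not ≥ 181. All other constraints are satisfied.

not feasible — violates (i)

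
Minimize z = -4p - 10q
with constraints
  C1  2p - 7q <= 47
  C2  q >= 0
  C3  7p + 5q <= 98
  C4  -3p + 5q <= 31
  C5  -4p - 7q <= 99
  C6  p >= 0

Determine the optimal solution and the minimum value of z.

p = 67/10, q = 511/50, minimum z = -129

Feasible corners and z = -4p - 10q:
  (14, 0) → z = -56
  (0, 0) → z = 0
  (67/10, 511/50) → z = -129
  (0, 31/5) → z = -62

At the optimal vertex, 7p + 5q = 98 and -3p + 5q = 31.
Solving simultaneously gives p = 67/10, q = 511/50.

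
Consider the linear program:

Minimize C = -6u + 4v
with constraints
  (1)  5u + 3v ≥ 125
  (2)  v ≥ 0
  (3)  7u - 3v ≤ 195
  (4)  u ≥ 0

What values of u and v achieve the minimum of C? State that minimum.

u = 195/7, v = 0, minimum C = -1170/7

Vertices and C = -6u + 4v:
  (25, 0) → C = -150
  (0, 125/3) → C = 500/3
  (195/7, 0) → C = -1170/7
The feasible region is unbounded (it extends along (0, 1), (3, 7)), but C strictly increases along every unbounded feasible direction, so there is no improving ray and the minimum is attained at a vertex.

At the optimal vertex, v = 0 and 7u - 3v = 195.
Solving simultaneously gives u = 195/7, v = 0.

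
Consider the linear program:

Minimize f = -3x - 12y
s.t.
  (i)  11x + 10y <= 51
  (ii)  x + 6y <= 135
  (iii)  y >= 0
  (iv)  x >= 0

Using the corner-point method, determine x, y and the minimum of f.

x = 0, y = 51/10, minimum f = -306/5

Feasible corners and f = -3x - 12y:
  (51/11, 0) → f = -153/11
  (0, 51/10) → f = -306/5
  (0, 0) → f = 0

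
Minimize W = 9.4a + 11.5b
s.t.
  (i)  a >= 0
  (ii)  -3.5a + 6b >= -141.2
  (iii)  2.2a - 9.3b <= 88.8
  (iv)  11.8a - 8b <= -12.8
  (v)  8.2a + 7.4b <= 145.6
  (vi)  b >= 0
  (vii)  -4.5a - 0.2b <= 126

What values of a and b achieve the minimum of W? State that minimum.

Corner points and W = 9.4a + 11.5b:
  (0, 8/5) → W = 92/5
  (0, 728/37) → W = 8372/37
  (26752/3823, 45576/3823) → W = 3877964/19115

At the optimal vertex, a = 0 and 11.8a - 8b = -12.8.
Solving simultaneously gives a = 0, b = 8/5.

a = 0, b = 1.6, minimum W = 18.4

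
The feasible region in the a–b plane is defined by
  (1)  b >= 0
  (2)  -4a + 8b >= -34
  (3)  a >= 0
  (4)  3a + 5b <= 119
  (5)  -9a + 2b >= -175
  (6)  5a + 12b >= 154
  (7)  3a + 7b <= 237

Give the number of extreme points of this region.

Intersecting each pair of boundary lines and keeping only the points that satisfy every inequality leaves:
  (333/16, 197/32)
  (205/11, 223/44)
  (0, 119/5)
  (0, 77/6)
  (371/17, 182/17)

5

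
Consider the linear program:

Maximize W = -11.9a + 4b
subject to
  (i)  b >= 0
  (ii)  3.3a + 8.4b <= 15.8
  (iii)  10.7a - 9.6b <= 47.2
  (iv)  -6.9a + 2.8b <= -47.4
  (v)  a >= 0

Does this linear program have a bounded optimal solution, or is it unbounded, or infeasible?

The boundaries b = 0 and 10.7a - 9.6b = 47.2 meet at (472/107, 0), but that point violates -6.9a + 2.8b ≤ -47.4. Every candidate vertex is excluded by some other constraint, so the feasible region is empty.

infeasible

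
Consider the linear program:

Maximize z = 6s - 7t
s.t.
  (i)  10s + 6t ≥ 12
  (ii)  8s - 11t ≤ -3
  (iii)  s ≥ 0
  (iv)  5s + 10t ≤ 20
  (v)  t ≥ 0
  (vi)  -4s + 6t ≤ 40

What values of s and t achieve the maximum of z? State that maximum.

s = 38/27, t = 35/27, maximum z = -17/27

Extreme points and z = 6s - 7t:
  (57/79, 63/79) → z = -99/79
  (0, 2) → z = -14
  (38/27, 35/27) → z = -17/27

At the optimal vertex, 8s - 11t = -3 and 5s + 10t = 20.
Solving simultaneously gives s = 38/27, t = 35/27.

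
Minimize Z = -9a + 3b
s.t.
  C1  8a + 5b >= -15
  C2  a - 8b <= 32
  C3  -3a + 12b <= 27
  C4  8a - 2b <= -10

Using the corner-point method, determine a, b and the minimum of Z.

Extreme points and Z = -9a + 3b:
  (-105/37, 57/37) → Z = 1116/37
  (-10/7, -5/7) → Z = 75/7
  (-11/15, 31/15) → Z = 64/5

The optimum lies where 8a + 5b = -15 and 8a - 2b = -10.
Solving simultaneously gives a = -10/7, b = -5/7.

a = -10/7, b = -5/7, minimum Z = 75/7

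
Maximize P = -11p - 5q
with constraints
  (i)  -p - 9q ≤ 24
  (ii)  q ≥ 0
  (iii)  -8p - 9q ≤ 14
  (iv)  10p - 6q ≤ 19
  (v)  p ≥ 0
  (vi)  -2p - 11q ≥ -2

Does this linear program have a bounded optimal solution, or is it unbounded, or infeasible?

bounded optimum

Corner points and P = -11p - 5q:
  (0, 0) → P = 0
  (1, 0) → P = -11
  (0, 2/11) → P = -10/11
The feasible region has finitely many vertices and no improving ray; the maximum is 0 at (0, 0).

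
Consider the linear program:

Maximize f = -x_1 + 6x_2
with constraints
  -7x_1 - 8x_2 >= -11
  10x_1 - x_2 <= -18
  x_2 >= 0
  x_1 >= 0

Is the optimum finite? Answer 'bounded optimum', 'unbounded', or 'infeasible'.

infeasible

The boundaries -7x_1 - 8x_2 = -11 and 10x_1 - x_2 = -18 meet at (-133/87, 236/87), but that point violates x_1 ≥ 0. Every candidate vertex is excluded by some other constraint, so the feasible region is empty.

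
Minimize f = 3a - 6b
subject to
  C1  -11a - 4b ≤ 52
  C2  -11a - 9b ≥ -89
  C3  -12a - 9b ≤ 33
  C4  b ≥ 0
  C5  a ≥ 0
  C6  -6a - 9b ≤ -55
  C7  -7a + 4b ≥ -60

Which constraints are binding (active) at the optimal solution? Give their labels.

Feasible corners and f = 3a - 6b:
  (0, 89/9) → f = -178/3
  (34/5, 71/45) → f = 164/15
  (0, 55/9) → f = -110/3

The minimum is at (0, 89/9). Substituting into each constraint, equality holds for C2 and C5; the remaining constraints have slack.

C2 and C5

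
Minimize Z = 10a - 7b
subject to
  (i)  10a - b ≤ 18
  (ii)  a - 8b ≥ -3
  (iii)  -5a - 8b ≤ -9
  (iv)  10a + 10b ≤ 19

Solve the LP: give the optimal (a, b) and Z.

Extreme points and Z = 10a - 7b:
  (9/5, 0) → Z = 18
  (199/110, 1/11) → Z = 192/11
  (1, 1/2) → Z = 13/2
  (61/45, 49/90) → Z = 877/90

At the optimal vertex, a - 8b = -3 and -5a - 8b = -9.
Solving simultaneously gives a = 1, b = 1/2.

a = 1, b = 1/2, minimum Z = 13/2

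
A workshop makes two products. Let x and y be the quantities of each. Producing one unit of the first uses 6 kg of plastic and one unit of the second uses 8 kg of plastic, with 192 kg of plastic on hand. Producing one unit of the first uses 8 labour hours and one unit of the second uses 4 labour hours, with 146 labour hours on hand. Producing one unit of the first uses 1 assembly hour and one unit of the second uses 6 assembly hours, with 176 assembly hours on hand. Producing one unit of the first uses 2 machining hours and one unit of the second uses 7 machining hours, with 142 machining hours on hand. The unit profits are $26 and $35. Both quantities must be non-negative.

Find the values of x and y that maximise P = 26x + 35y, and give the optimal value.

Extreme points and P = 26x + 35y:
  (0, 0) → P = 0
  (0, 142/7) → P = 710
  (73/4, 0) → P = 949/2
  (10, 33/2) → P = 1675/2
  (8, 18) → P = 838

x = 8, y = 18, maximum P = 838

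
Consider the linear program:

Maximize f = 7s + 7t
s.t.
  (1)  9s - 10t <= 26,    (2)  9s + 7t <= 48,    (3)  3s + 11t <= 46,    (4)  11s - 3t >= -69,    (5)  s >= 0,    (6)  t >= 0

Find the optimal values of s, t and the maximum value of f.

Corner points and f = 7s + 7t:
  (662/153, 22/17) → f = 6020/153
  (26/9, 0) → f = 182/9
  (103/39, 45/13) → f = 1666/39
  (0, 46/11) → f = 322/11
  (0, 0) → f = 0

s = 103/39, t = 45/13, maximum f = 1666/39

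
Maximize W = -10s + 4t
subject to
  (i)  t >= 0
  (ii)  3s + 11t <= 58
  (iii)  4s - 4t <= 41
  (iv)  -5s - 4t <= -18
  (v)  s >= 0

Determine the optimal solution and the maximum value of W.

Extreme points and W = -10s + 4t:
  (41/4, 0) → W = -205/2
  (18/5, 0) → W = -36
  (683/56, 109/56) → W = -3197/28
  (0, 58/11) → W = 232/11
  (0, 9/2) → W = 18

s = 0, t = 58/11, maximum W = 232/11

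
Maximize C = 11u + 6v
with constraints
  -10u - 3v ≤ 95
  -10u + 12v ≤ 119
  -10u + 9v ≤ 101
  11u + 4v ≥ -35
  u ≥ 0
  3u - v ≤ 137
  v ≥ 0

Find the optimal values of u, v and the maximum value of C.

u = 1763/26, v = 1727/26, maximum C = 29755/26

Vertices and C = 11u + 6v:
  (0, 119/12) → C = 119/2
  (1763/26, 1727/26) → C = 29755/26
  (0, 0) → C = 0
  (137/3, 0) → C = 1507/3

At the optimal vertex, -10u + 12v = 119 and 3u - v = 137.
Solving simultaneously gives u = 1763/26, v = 1727/26.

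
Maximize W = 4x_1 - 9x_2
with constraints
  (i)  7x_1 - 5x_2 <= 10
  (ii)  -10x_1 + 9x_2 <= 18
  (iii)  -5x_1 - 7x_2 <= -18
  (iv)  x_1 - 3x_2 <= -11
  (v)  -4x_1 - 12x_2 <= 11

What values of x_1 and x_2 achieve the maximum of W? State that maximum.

x_1 = 85/16, x_2 = 87/16, maximum W = -443/16

Feasible corners and W = 4x_1 - 9x_2:
  (180/13, 226/13) → W = -1314/13
  (85/16, 87/16) → W = -443/16
  (15/7, 92/21) → W = -216/7

The binding constraints are 7x_1 - 5x_2 = 10 and x_1 - 3x_2 = -11.
Solving simultaneously gives x_1 = 85/16, x_2 = 87/16.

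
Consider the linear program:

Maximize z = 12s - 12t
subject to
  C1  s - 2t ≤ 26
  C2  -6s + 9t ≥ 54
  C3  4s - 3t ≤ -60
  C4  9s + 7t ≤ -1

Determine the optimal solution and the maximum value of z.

s = -21, t = -8, maximum z = -156

Feasible corners and z = 12s - 12t:
  (-114, -70) → z = -528
  (-21, -8) → z = -156
  (-423/55, 536/55) → z = -11508/55
The feasible region is unbounded (it extends along (-2, -1), (-7, 9)), but z strictly decreases along every unbounded feasible direction, so there is no improving ray and the maximum is attained at a vertex.

The binding constraints are -6s + 9t = 54 and 4s - 3t = -60.
Solving simultaneously gives s = -21, t = -8.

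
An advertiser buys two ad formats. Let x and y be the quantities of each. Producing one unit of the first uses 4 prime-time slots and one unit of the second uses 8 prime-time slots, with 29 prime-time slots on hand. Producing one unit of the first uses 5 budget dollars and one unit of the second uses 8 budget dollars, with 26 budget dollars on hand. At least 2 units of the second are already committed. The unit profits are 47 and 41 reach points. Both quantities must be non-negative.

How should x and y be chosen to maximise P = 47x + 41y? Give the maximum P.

x = 2, y = 2, maximum P = 176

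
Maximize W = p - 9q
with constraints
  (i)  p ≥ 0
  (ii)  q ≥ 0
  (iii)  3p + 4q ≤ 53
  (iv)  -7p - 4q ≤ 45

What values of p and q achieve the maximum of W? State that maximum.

Corner points and W = p - 9q:
  (0, 0) → W = 0
  (0, 53/4) → W = -477/4
  (53/3, 0) → W = 53/3

At the optimal vertex, q = 0 and 3p + 4q = 53.
Solving simultaneously gives p = 53/3, q = 0.

p = 53/3, q = 0, maximum W = 53/3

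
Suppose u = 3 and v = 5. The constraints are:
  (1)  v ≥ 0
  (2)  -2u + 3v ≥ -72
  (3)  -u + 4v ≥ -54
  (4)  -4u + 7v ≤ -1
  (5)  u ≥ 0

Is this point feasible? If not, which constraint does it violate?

Constraint (4): -4u + 7v = 23, which is not ≤ -1. All other constraints are satisfied.

not feasible — violates (4)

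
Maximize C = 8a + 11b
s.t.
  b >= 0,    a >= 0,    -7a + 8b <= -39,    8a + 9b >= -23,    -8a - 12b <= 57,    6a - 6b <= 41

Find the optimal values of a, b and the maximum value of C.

a = 47/3, b = 53/6, maximum C = 445/2

Extreme points and C = 8a + 11b:
  (39/7, 0) → C = 312/7
  (41/6, 0) → C = 164/3
  (47/3, 53/6) → C = 445/2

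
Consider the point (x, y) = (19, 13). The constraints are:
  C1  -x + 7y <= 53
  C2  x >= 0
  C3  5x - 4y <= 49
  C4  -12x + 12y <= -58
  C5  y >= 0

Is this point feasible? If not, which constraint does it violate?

not feasible — violates C1

Constraint C1: -x + 7y = 72, which is not ≤ 53. All other constraints are satisfied.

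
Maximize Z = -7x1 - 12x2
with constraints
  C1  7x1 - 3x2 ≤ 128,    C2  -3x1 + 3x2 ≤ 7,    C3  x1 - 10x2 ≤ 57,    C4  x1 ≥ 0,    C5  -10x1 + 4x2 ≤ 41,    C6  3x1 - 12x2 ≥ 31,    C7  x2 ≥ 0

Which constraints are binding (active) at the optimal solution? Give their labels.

Feasible corners and Z = -7x1 - 12x2:
  (481/25, 167/75) → Z = -807/5
  (128/7, 0) → Z = -128
  (31/3, 0) → Z = -217/3

The maximum is at (31/3, 0). Substituting into each constraint, equality holds for C6 and C7; the remaining constraints have slack.

C6 and C7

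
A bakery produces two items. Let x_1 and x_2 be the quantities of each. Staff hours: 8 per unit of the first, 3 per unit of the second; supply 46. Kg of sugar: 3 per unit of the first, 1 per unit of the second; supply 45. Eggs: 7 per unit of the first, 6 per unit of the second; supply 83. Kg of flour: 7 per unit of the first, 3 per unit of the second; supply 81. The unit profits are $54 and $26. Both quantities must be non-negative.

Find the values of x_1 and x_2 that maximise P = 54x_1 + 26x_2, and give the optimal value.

Vertices and P = 54x_1 + 26x_2:
  (0, 0) → P = 0
  (0, 83/6) → P = 1079/3
  (23/4, 0) → P = 621/2
  (1, 38/3) → P = 1150/3

The optimum lies where 8x_1 + 3x_2 = 46 and 7x_1 + 6x_2 = 83.
Solving simultaneously gives x_1 = 1, x_2 = 38/3.

x_1 = 1, x_2 = 38/3, maximum P = 1150/3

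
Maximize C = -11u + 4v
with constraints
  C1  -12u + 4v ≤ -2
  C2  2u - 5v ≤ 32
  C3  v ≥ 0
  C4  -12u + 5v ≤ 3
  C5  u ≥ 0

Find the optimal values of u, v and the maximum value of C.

Extreme points and C = -11u + 4v:
  (1/6, 0) → C = -11/6
  (11/6, 5) → C = -1/6
  (16, 0) → C = -176
The feasible region is unbounded (it extends along (5, 12), (5, 2)), but C strictly decreases along every unbounded feasible direction, so there is no improving ray and the maximum is attained at a vertex.

u = 11/6, v = 5, maximum C = -1/6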